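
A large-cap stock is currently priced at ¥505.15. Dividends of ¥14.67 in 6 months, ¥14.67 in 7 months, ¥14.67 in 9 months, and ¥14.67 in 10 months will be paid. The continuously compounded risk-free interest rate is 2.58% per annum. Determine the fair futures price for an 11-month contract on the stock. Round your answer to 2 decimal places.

¥458.18

PV(dividends) I = 14.67·e^(−0.0258·6/12) + 14.67·e^(−0.0258·7/12) + 14.67·e^(−0.0258·9/12) + 14.67·e^(−0.0258·10/12)
I = 14.4820 + 14.4509 + 14.3889 + 14.3580 = 57.6798
F = (S − I)·e^(rT) = (505.15 − 57.6798) · e^(0.0258·11/12)
= 447.4702 · e^0.023650 = 447.4702 × 1.023932 = ¥458.18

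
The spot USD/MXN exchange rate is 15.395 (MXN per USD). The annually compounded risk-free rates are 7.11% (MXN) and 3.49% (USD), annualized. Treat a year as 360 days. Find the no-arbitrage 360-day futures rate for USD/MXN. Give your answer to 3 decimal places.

15.934

By covered interest parity, F = S · (1+r_MXN)^T / (1+r_USD)^T
= 15.395 × 1.071100 / 1.034900 = 15.395 × 1.034979
F = 15.934 MXN per USD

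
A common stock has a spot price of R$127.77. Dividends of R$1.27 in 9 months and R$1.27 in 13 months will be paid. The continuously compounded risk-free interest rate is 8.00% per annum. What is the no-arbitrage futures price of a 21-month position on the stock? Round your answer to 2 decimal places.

R$144.26

PV(dividends) I = 1.27·e^(−0.0800·9/12) + 1.27·e^(−0.0800·13/12)
I = 1.1960 + 1.1646 = 2.3606
F = (S − I)·e^(rT) = (127.77 − 2.3606) · e^(0.0800·21/12)
= 125.4094 · e^0.140000 = 125.4094 × 1.150274 = R$144.26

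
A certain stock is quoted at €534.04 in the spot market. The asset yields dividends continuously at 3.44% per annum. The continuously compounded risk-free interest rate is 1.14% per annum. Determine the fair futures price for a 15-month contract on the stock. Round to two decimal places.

F = S·e^((r − q)T) = 534.04 · e^((0.0114 − 0.0344) × 15/12)
= 534.04 · e^-0.028750 = 534.04 × 0.971659
F = €518.90

€518.90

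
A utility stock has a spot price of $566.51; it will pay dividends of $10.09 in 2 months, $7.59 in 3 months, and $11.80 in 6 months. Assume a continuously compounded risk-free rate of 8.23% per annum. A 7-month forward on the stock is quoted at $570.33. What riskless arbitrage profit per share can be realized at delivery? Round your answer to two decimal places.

PV(dividends) I = 10.09·e^(−0.0823·2/12) + 7.59·e^(−0.0823·3/12) + 11.80·e^(−0.0823·6/12) = 28.7123
Fair forward F* = (S − I)·e^(rT) = (566.51 − 28.7123)·e^0.048008 = 537.7977 × 1.049179 = 564.2461
Market $570.33 > fair 564.2461: forward overpriced → cash-and-carry (borrow at r, buy the stock and collect the dividends, short the forward).
Profit at T = |F_mkt − F*| = |570.33 − 564.2461| = $6.08 per share

$6.08 per share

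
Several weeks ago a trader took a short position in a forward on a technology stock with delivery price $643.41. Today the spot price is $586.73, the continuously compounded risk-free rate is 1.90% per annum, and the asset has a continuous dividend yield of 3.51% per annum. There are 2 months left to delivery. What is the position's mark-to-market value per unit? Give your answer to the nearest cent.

$58.07

Current fair forward for the remaining 2 months: F = S·e^((r − q)·T), (r − q) = 0.0190 − 0.0351 = -0.0161
F = 586.73 · e^(-0.0161 × 2/12) = 586.73 × 0.997320 = 585.1576
Value of long forward = (F − K)·e^(−rT) = (585.1576 − 643.41) · e^(−0.0190·2/12)
= -58.2524 × 0.996838 = -58.07
Short position value = −(long value) = $58.07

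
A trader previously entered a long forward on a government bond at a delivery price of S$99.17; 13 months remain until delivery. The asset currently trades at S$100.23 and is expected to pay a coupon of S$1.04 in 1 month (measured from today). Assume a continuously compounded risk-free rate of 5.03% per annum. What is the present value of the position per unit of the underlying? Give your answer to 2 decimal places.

S$5.28

PV(remaining coupons) I = 1.04·e^(−0.0503·1/12) = 1.0356
Current forward F = (S − I)·e^(rT) = (100.23 − 1.0356)·e^(0.0503·13/12) = 99.1944 × 1.056004 = 104.7497
Value (long) = (F − K)·e^(−rT) = (104.7497 − 99.17) × 0.946966 = 5.2838
Value = S$5.28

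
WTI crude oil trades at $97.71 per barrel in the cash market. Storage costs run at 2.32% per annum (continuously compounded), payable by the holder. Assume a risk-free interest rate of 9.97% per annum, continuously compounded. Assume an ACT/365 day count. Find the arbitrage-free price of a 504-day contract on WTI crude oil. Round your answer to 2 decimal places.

$115.78 per barrel

Net carry = r + u − y = 0.0997 + 0.0232 − 0.0000 = 0.1229
F = S·e^((r+u−y)T) = 97.71 · e^(0.1229 × 504/365) = 97.71 · e^0.169703
= 97.71 × 1.184953 = $115.78 per barrel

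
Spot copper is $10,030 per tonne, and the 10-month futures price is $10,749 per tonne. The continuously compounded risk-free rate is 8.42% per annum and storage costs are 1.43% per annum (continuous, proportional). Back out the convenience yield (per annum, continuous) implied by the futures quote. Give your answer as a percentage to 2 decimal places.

F = S·e^((r+u−y)T) ⇒ (r+u−y) = ln(F/S)/T
ln(10749/10030) = 0.069232; /T ⇒ 0.083078
y = r + u − ln(F/S)/T = 0.0842 + 0.0143 − 0.083078 = 0.015422
y = 1.54%

1.54%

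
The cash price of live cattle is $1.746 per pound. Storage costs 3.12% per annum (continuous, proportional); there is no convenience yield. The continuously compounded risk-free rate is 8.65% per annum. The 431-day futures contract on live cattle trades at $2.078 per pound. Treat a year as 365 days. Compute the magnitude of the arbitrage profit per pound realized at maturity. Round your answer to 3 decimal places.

$0.072 per pound

Fair futures: F* = S·e^(carry·T), with carry = (r + u) = 0.0865 + 0.0312 = 0.1177
F* = 1.746 · e^(0.1177 × 431/365) = 1.746 · e^0.138983 = 1.746 × 1.149105 = $2.0063
Market $2.078 > fair $2.0063: forward overpriced → cash-and-carry (buy spot, short the forward).
At maturity, profit = |F_mkt − F*| = |2.078 − 2.0063| = $0.072 per pound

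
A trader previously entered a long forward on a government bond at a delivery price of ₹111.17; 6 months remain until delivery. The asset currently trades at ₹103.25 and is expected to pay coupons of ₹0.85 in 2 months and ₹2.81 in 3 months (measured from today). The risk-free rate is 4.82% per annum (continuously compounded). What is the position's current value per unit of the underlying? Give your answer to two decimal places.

-₹8.89

PV(remaining coupons) I = 0.85·e^(−0.0482·2/12) + 2.81·e^(−0.0482·3/12) = 3.6195
Current forward F = (S − I)·e^(rT) = (103.25 − 3.6195)·e^(0.0482·6/12) = 99.6305 × 1.024393 = 102.0608
Value (long) = (F − K)·e^(−rT) = (102.0608 − 111.17) × 0.976188 = -8.8923
Value = -₹8.89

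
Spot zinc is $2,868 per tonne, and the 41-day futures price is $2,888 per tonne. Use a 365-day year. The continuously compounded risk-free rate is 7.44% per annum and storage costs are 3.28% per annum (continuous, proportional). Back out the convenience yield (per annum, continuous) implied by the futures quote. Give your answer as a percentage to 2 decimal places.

F = S·e^((r+u−y)T) ⇒ (r+u−y) = ln(F/S)/T
ln(2888/2868) = 0.006949; /T ⇒ 0.061863
y = r + u − ln(F/S)/T = 0.0744 + 0.0328 − 0.061863 = 0.045337
y = 4.53%

4.53%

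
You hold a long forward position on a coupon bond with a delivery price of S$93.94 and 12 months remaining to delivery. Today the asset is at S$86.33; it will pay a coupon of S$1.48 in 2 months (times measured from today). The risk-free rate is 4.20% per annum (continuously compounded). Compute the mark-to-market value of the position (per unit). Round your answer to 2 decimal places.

-S$5.22

PV(remaining coupons) I = 1.48·e^(−0.0420·2/12) = 1.4697
Current forward F = (S − I)·e^(rT) = (86.33 − 1.4697)·e^(0.0420·12/12) = 84.8603 × 1.042894 = 88.5003
Value (long) = (F − K)·e^(−rT) = (88.5003 − 93.94) × 0.958870 = -5.2160
Value = -S$5.22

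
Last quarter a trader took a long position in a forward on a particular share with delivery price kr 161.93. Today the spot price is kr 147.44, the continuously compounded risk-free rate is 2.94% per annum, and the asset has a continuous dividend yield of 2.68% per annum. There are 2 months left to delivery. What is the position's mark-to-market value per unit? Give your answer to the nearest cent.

-kr 14.36

Current fair forward for the remaining 2 months: F = S·e^((r − q)·T), (r − q) = 0.0294 − 0.0268 = 0.0026
F = 147.44 · e^(0.0026 × 2/12) = 147.44 × 1.000433 = 147.5038
Value of long forward = (F − K)·e^(−rT) = (147.5038 − 161.93) · e^(−0.0294·2/12)
= -14.4262 × 0.995112 = -14.36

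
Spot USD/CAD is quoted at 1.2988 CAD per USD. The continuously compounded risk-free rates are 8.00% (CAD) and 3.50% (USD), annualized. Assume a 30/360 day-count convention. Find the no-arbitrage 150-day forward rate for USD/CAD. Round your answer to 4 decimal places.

F = S·e^((r_CAD − r_USD)T) = 1.2988 · e^((0.0800 − 0.0350) × 150/360)
= 1.2988 · e^0.018750 = 1.2988 × 1.018927
F = 1.3234 CAD per USD

1.3234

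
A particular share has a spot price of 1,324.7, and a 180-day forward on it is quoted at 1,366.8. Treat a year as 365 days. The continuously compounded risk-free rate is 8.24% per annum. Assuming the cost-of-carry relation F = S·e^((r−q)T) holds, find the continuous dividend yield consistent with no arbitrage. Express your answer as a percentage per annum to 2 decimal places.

From F = S·e^((r−q)T): (r − q) = ln(F/S)/T
ln(1366.8/1324.7) = ln(1.031781) = 0.031286
(r − q) = 0.031286 / (180/365) = 0.063441
q = r − ln(F/S)/T = 0.0824 − 0.063441 = 0.018959
q = 1.90%

1.90%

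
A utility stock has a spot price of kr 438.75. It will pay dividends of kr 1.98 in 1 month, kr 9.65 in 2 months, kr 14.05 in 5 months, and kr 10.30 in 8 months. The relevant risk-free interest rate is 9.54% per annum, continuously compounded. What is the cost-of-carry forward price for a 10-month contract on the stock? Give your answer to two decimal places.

PV(dividends) I = 1.98·e^(−0.0954·1/12) + 9.65·e^(−0.0954·2/12) + 14.05·e^(−0.0954·5/12) + 10.30·e^(−0.0954·8/12)
I = 1.9643 + 9.4978 + 13.5025 + 9.6653 = 34.6299
F = (S − I)·e^(rT) = (438.75 − 34.6299) · e^(0.0954·10/12)
= 404.1201 · e^0.079500 = 404.1201 × 1.082746 = kr 437.56

kr 437.56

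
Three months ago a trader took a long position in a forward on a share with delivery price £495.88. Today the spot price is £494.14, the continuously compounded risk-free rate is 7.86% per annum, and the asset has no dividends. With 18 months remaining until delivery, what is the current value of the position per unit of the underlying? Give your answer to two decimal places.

£53.41

Current fair forward for the remaining 18 months: F = S·e^(r·T), r = 0.0786
F = 494.14 · e^(0.0786 × 18/12) = 494.14 × 1.125132 = 555.9727
Value of long forward = (F − K)·e^(−rT) = (555.9727 − 495.88) · e^(−0.0786·18/12)
= 60.0927 × 0.888785 = 53.41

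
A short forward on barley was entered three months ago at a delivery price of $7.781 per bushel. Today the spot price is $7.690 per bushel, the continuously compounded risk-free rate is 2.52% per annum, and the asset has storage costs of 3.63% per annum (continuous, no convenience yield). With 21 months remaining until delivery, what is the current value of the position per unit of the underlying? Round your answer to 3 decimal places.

-$0.749 per bushel

Current fair forward for the remaining 21 months: F = S·e^((r + u)·T), (r + u) = 0.0252 + 0.0363 = 0.0615
F = 7.690 · e^(0.0615 × 21/12) = 7.690 × 1.113630 = 8.5638
Value of long forward = (F − K)·e^(−rT) = (8.5638 − 7.781) · e^(−0.0252·21/12)
= 0.7828 × 0.956858 = 0.749
Short position value = −(long value) = -$0.749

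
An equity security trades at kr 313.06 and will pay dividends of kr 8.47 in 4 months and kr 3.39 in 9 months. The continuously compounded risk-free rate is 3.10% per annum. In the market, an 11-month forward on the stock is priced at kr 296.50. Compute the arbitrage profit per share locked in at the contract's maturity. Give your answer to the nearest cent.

PV(dividends) I = 8.47·e^(−0.0310·4/12) + 3.39·e^(−0.0310·9/12) = 11.6950
Fair forward F* = (S − I)·e^(rT) = (313.06 − 11.6950)·e^0.028417 = 301.3650 × 1.028825 = 310.0518
Market kr 296.50 < fair 310.0518: forward underpriced → reverse cash-and-carry (short the stock, invest proceeds at r, pay the dividends, go long the forward).
Profit at T = |F_mkt − F*| = |296.50 − 310.0518| = kr 13.55 per share

kr 13.55 per share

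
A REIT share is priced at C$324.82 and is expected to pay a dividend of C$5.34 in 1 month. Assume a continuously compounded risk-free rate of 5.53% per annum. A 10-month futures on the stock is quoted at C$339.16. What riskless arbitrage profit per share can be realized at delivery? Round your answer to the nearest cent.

PV(dividends) I = 5.34·e^(−0.0553·1/12) = 5.3154
Fair futures F* = (S − I)·e^(rT) = (324.82 − 5.3154)·e^0.046083 = 319.5046 × 1.047161 = 334.5728
Market C$339.16 > fair 334.5728: forward overpriced → cash-and-carry (borrow at r, buy the stock and collect the dividends, short the forward).
Profit at T = |F_mkt − F*| = |339.16 − 334.5728| = C$4.59 per share

C$4.59 per share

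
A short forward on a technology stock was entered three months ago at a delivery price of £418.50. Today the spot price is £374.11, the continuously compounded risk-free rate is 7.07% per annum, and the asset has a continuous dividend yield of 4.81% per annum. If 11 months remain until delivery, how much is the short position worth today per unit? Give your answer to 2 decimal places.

£34.26

Current fair forward for the remaining 11 months: F = S·e^((r − q)·T), (r − q) = 0.0707 − 0.0481 = 0.0226
F = 374.11 · e^(0.0226 × 11/12) = 374.11 × 1.020933 = 381.9412
Value of long forward = (F − K)·e^(−rT) = (381.9412 − 418.50) · e^(−0.0707·11/12)
= -36.5588 × 0.937247 = -34.26
Short position value = −(long value) = £34.26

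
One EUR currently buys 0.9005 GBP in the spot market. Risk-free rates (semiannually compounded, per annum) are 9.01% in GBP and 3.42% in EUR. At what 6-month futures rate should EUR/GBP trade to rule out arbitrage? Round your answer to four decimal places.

0.9252

By covered interest parity, F = S · (1+r_GBP/2)^(2T) / (1+r_EUR/2)^(2T)
= 0.9005 × 1.045050 / 1.017100 = 0.9005 × 1.027480
F = 0.9252 GBP per EUR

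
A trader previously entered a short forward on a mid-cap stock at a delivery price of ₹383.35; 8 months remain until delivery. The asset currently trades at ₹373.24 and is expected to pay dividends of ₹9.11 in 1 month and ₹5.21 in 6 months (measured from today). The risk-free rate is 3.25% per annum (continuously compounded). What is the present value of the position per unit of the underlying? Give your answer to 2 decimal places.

₹16.10

PV(remaining dividends) I = 9.11·e^(−0.0325·1/12) + 5.21·e^(−0.0325·6/12) = 14.2114
Current forward F = (S − I)·e^(rT) = (373.24 − 14.2114)·e^(0.0325·8/12) = 359.0286 × 1.021903 = 366.8924
Value (long) = (F − K)·e^(−rT) = (366.8924 − 383.35) × 0.978566 = -16.1048
Short position value = −(long value) = ₹16.10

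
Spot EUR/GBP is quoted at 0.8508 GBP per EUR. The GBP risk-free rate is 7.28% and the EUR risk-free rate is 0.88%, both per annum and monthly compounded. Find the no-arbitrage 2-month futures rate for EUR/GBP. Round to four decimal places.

By covered interest parity, F = S · (1+r_GBP/12)^(12T) / (1+r_EUR/12)^(12T)
= 0.8508 × 1.012170 / 1.001467 = 0.8508 × 1.010687
F = 0.8599 GBP per EUR

0.8599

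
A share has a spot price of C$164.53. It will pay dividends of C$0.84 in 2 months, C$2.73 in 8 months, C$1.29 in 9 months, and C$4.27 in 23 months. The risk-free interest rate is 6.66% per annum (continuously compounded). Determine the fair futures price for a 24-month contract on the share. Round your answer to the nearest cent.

PV(dividends) I = 0.84·e^(−0.0666·2/12) + 2.73·e^(−0.0666·8/12) + 1.29·e^(−0.0666·9/12) + 4.27·e^(−0.0666·23/12)
I = 0.8307 + 2.6114 + 1.2271 + 3.7583 = 8.4275
F = (S − I)·e^(rT) = (164.53 − 8.4275) · e^(0.0666·24/12)
= 156.1025 · e^0.133200 = 156.1025 × 1.142478 = C$178.34

C$178.34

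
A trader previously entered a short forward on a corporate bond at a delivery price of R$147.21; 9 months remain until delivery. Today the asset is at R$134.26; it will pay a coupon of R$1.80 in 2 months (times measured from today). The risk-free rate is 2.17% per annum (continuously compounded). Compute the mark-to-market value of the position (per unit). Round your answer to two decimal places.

R$12.37

PV(remaining coupons) I = 1.80·e^(−0.0217·2/12) = 1.7935
Current forward F = (S − I)·e^(rT) = (134.26 − 1.7935)·e^(0.0217·9/12) = 132.4665 × 1.016408 = 134.6400
Value (long) = (F − K)·e^(−rT) = (134.6400 − 147.21) × 0.983857 = -12.3671
Short position value = −(long value) = R$12.37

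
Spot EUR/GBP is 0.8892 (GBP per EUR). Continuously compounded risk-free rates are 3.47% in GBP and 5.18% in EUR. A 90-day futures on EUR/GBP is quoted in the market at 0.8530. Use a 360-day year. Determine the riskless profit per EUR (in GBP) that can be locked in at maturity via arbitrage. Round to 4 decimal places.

Fair futures: F* = S·e^(carry·T), with carry = (r_GBP − r_EUR) = 0.0347 − 0.0518 = -0.0171
F* = 0.8892 · e^(-0.0171 × 90/360) = 0.8892 · e^-0.004275 = 0.8892 × 0.995734 = 0.8854
Market 0.8530 < fair 0.8854: forward underpriced → reverse cash-and-carry (short spot, go long the forward).
At maturity, profit = |F_mkt − F*| = |0.8530 − 0.8854| = 0.0324 per EUR (in GBP)

0.0324 per EUR (in GBP)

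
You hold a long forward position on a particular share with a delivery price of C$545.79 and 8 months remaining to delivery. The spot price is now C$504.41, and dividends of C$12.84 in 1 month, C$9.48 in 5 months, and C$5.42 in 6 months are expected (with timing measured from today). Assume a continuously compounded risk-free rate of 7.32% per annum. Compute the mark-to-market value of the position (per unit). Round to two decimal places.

-C$42.57

PV(remaining dividends) I = 12.84·e^(−0.0732·1/12) + 9.48·e^(−0.0732·5/12) + 5.42·e^(−0.0732·6/12) = 27.1824
Current forward F = (S − I)·e^(rT) = (504.41 − 27.1824)·e^(0.0732·8/12) = 477.2276 × 1.050010 = 501.0938
Value (long) = (F − K)·e^(−rT) = (501.0938 − 545.79) × 0.952372 = -42.5674
Value = -C$42.57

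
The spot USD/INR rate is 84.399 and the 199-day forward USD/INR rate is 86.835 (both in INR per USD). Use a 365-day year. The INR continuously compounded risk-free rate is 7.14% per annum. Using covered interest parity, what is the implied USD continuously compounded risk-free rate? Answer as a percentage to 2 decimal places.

F = S·e^((r_INR − r_USD)T) ⇒ r_USD = r_INR − ln(F/S)/T
ln(86.835/84.399) = 0.028454; /(199/365) = 0.052189
r_USD = 0.0714 − 0.052189 = 0.019211
r_USD = 1.92%

1.92%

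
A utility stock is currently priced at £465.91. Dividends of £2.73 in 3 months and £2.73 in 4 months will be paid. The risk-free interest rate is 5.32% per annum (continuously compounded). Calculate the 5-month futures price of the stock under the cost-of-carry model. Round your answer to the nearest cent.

£470.86

PV(dividends) I = 2.73·e^(−0.0532·3/12) + 2.73·e^(−0.0532·4/12)
I = 2.6939 + 2.6820 = 5.3759
F = (S − I)·e^(rT) = (465.91 − 5.3759) · e^(0.0532·5/12)
= 460.5341 · e^0.022167 = 460.5341 × 1.022415 = £470.86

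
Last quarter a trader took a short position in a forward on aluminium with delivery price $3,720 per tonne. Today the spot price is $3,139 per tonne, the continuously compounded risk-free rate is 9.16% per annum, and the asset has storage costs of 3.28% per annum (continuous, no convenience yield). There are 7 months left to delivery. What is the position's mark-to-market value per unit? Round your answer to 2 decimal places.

Current fair forward for the remaining 7 months: F = S·e^((r + u)·T), (r + u) = 0.0916 + 0.0328 = 0.1244
F = 3139 · e^(0.1244 × 7/12) = 3139 × 1.07526449 = 3375.2552
Value of long forward = (F − K)·e^(−rT) = (3375.2552 − 3720) · e^(−0.0916·7/12)
= -344.7448 × 0.94796914 = -326.81
Short position value = −(long value) = $326.81

$326.81 per tonne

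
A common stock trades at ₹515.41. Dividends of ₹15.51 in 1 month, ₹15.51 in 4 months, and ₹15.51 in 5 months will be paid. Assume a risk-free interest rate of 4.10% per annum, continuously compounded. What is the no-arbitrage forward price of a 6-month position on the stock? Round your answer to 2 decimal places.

₹479.13

PV(dividends) I = 15.51·e^(−0.0410·1/12) + 15.51·e^(−0.0410·4/12) + 15.51·e^(−0.0410·5/12)
I = 15.4571 + 15.2995 + 15.2473 = 46.0039
F = (S − I)·e^(rT) = (515.41 − 46.0039) · e^(0.0410·6/12)
= 469.4061 · e^0.020500 = 469.4061 × 1.020712 = ₹479.13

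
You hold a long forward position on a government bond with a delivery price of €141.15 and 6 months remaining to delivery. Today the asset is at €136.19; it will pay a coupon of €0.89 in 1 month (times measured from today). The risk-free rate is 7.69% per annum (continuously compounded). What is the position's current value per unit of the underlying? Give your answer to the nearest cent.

PV(remaining coupons) I = 0.89·e^(−0.0769·1/12) = 0.8843
Current forward F = (S − I)·e^(rT) = (136.19 − 0.8843)·e^(0.0769·6/12) = 135.3057 × 1.039199 = 140.6095
Value (long) = (F − K)·e^(−rT) = (140.6095 − 141.15) × 0.962280 = -0.5201
Value = -€0.52

-€0.52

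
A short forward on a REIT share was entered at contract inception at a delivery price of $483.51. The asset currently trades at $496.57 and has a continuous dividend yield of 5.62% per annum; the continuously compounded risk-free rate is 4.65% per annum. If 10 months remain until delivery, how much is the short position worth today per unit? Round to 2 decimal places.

-$8.72

Current fair forward for the remaining 10 months: F = S·e^((r − q)·T), (r − q) = 0.0465 − 0.0562 = -0.0097
F = 496.57 · e^(-0.0097 × 10/12) = 496.57 × 0.991949 = 492.5721
Value of long forward = (F − K)·e^(−rT) = (492.5721 − 483.51) · e^(−0.0465·10/12)
= 9.0621 × 0.961991 = 8.72
Short position value = −(long value) = -$8.72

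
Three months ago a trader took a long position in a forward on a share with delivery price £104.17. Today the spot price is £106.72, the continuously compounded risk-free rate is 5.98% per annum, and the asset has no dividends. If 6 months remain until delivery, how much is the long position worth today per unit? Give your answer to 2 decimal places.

Current fair forward for the remaining 6 months: F = S·e^(r·T), r = 0.0598
F = 106.72 · e^(0.0598 × 6/12) = 106.72 × 1.030351 = 109.9591
Value of long forward = (F − K)·e^(−rT) = (109.9591 − 104.17) · e^(−0.0598·6/12)
= 5.7891 × 0.970543 = 5.62

£5.62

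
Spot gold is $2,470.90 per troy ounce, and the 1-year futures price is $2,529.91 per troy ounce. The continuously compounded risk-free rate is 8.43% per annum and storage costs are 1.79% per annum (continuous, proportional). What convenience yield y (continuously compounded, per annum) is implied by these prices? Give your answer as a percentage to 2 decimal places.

F = S·e^((r+u−y)T) ⇒ (r+u−y) = ln(F/S)/T
ln(2529.91/2470.90) = 0.023601; /T ⇒ 0.023601
y = r + u − ln(F/S)/T = 0.0843 + 0.0179 − 0.023601 = 0.078599
y = 7.86%

7.86%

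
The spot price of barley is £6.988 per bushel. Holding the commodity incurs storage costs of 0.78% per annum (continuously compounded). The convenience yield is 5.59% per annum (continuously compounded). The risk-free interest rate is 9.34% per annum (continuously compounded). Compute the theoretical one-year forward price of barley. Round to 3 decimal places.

£7.312 per bushel

Net carry = r + u − y = 0.0934 + 0.0078 − 0.0559 = 0.0453
F = S·e^((r+u−y)T) = 6.988 · e^(0.0453 × 12/12) = 6.988 · e^0.045300
= 6.988 × 1.046342 = £7.312 per bushel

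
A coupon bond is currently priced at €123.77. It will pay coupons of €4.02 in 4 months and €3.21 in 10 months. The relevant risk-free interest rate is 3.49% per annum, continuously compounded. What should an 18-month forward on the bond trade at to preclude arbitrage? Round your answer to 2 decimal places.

€122.95

PV(coupons) I = 4.02·e^(−0.0349·4/12) + 3.21·e^(−0.0349·10/12)
I = 3.9735 + 3.1180 = 7.0915
F = (S − I)·e^(rT) = (123.77 − 7.0915) · e^(0.0349·18/12)
= 116.6785 · e^0.052350 = 116.6785 × 1.053744 = €122.95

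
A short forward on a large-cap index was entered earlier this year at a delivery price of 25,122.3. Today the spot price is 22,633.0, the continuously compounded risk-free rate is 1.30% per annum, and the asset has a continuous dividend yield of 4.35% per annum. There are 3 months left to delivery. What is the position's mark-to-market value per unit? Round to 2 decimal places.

Current fair forward for the remaining 3 months: F = S·e^((r − q)·T), (r − q) = 0.0130 − 0.0435 = -0.0305
F = 22633.0 · e^(-0.0305 × 3/12) = 22633.0 × 0.99240400 = 22461.0797
Value of long forward = (F − K)·e^(−rT) = (22461.0797 − 25122.3) · e^(−0.0130·3/12)
= -2661.2203 × 0.99675528 = -2652.59
Short position value = −(long value) = 2652.59

2652.59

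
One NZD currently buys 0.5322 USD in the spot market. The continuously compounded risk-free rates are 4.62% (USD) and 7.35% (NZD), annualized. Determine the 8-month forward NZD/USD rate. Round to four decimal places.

0.5226

F = S·e^((r_USD − r_NZD)T) = 0.5322 · e^((0.0462 − 0.0735) × 8/12)
= 0.5322 · e^-0.018200 = 0.5322 × 0.981965
F = 0.5226 USD per NZD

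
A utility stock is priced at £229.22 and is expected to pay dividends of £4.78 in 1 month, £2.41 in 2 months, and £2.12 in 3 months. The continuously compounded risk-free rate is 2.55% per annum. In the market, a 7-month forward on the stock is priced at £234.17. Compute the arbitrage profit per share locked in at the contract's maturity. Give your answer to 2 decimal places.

£10.93 per share

PV(dividends) I = 4.78·e^(−0.0255·1/12) + 2.41·e^(−0.0255·2/12) + 2.12·e^(−0.0255·3/12) = 9.2762
Fair forward F* = (S − I)·e^(rT) = (229.22 − 9.2762)·e^0.014875 = 219.9438 × 1.014986 = 223.2399
Market £234.17 > fair 223.2399: forward overpriced → cash-and-carry (borrow at r, buy the stock and collect the dividends, short the forward).
Profit at T = |F_mkt − F*| = |234.17 − 223.2399| = £10.93 per share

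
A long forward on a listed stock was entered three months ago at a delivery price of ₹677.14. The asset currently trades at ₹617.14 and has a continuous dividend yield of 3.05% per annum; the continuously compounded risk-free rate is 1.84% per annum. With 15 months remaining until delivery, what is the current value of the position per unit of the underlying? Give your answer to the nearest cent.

Current fair forward for the remaining 15 months: F = S·e^((r − q)·T), (r − q) = 0.0184 − 0.0305 = -0.0121
F = 617.14 · e^(-0.0121 × 15/12) = 617.14 × 0.984989 = 607.8761
Value of long forward = (F − K)·e^(−rT) = (607.8761 − 677.14) · e^(−0.0184·15/12)
= -69.2639 × 0.977262 = -67.69

-₹67.69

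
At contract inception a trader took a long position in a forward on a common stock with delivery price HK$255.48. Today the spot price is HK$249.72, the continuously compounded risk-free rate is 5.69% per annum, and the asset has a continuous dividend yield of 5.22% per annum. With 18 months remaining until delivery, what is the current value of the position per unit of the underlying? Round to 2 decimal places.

Current fair forward for the remaining 18 months: F = S·e^((r − q)·T), (r − q) = 0.0569 − 0.0522 = 0.0047
F = 249.72 · e^(0.0047 × 18/12) = 249.72 × 1.007075 = 251.4868
Value of long forward = (F − K)·e^(−rT) = (251.4868 − 255.48) · e^(−0.0569·18/12)
= -3.9932 × 0.918191 = -3.67

-HK$3.67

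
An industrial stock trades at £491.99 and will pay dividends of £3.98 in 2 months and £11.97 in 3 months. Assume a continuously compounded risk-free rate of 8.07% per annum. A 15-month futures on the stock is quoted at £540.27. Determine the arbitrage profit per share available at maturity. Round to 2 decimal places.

PV(dividends) I = 3.98·e^(−0.0807·2/12) + 11.97·e^(−0.0807·3/12) = 15.6578
Fair futures F* = (S − I)·e^(rT) = (491.99 − 15.6578)·e^0.100875 = 476.3322 × 1.106138 = 526.8891
Market £540.27 > fair 526.8891: forward overpriced → cash-and-carry (borrow at r, buy the stock and collect the dividends, short the forward).
Profit at T = |F_mkt − F*| = |540.27 − 526.8891| = £13.38 per share

£13.38 per share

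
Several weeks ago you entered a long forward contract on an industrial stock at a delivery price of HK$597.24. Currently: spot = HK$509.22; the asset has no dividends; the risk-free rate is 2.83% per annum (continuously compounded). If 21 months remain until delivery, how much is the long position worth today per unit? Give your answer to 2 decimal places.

-HK$59.16

Current fair forward for the remaining 21 months: F = S·e^(r·T), r = 0.0283
F = 509.22 · e^(0.0283 × 21/12) = 509.22 × 1.050772 = 535.0741
Value of long forward = (F − K)·e^(−rT) = (535.0741 − 597.24) · e^(−0.0283·21/12)
= -62.1659 × 0.951681 = -59.16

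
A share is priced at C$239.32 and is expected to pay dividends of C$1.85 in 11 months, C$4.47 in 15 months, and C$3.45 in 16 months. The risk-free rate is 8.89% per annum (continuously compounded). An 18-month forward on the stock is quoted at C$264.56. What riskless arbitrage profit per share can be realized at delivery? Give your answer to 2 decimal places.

C$1.12 per share

PV(dividends) I = 1.85·e^(−0.0889·11/12) + 4.47·e^(−0.0889·15/12) + 3.45·e^(−0.0889·16/12) = 8.7695
Fair forward F* = (S − I)·e^(rT) = (239.32 − 8.7695)·e^0.133350 = 230.5505 × 1.142650 = 263.4385
Market C$264.56 > fair 263.4385: forward overpriced → cash-and-carry (borrow at r, buy the stock and collect the dividends, short the forward).
Profit at T = |F_mkt − F*| = |264.56 − 263.4385| = C$1.12 per share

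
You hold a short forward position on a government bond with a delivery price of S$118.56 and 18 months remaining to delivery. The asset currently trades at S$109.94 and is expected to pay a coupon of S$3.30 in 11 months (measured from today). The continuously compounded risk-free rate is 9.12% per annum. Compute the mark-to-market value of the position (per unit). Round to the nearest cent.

-S$3.50

PV(remaining coupons) I = 3.30·e^(−0.0912·11/12) = 3.0353
Current forward F = (S − I)·e^(rT) = (109.94 − 3.0353)·e^(0.0912·18/12) = 106.9047 × 1.146599 = 122.5768
Value (long) = (F − K)·e^(−rT) = (122.5768 − 118.56) × 0.872145 = 3.5032
Short position value = −(long value) = -S$3.50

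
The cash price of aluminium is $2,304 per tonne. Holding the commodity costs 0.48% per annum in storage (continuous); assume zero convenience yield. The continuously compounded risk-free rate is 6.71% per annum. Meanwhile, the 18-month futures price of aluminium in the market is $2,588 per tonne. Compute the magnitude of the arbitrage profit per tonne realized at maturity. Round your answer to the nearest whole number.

Fair futures: F* = S·e^(carry·T), with carry = (r + u) = 0.0671 + 0.0048 = 0.0719
F* = 2304 · e^(0.0719 × 18/12) = 2304 · e^0.107850 = 2304 × 1.113881 = $2566.3818
Market $2588 > fair $2566.3818: forward overpriced → cash-and-carry (buy spot, short the forward).
At maturity, profit = |F_mkt − F*| = |2588 − 2566.3818| = $22 per tonne

$22 per tonne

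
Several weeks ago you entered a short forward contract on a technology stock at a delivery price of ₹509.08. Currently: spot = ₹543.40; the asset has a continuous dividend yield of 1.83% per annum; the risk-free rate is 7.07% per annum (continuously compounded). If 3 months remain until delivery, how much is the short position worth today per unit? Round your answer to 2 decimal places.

-₹40.76

Current fair forward for the remaining 3 months: F = S·e^((r − q)·T), (r − q) = 0.0707 − 0.0183 = 0.0524
F = 543.40 · e^(0.0524 × 3/12) = 543.40 × 1.013186 = 550.5653
Value of long forward = (F − K)·e^(−rT) = (550.5653 − 509.08) · e^(−0.0707·3/12)
= 41.4853 × 0.982480 = 40.76
Short position value = −(long value) = -₹40.76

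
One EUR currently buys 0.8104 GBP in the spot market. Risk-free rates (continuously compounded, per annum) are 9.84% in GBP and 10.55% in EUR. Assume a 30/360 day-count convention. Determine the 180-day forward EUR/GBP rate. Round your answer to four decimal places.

0.8075

F = S·e^((r_GBP − r_EUR)T) = 0.8104 · e^((0.0984 − 0.1055) × 180/360)
= 0.8104 · e^-0.003550 = 0.8104 × 0.996456
F = 0.8075 GBP per EUR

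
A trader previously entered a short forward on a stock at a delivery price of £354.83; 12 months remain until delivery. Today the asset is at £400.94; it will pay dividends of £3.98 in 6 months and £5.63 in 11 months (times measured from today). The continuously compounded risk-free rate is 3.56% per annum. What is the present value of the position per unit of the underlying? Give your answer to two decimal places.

-£49.16

PV(remaining dividends) I = 3.98·e^(−0.0356·6/12) + 5.63·e^(−0.0356·11/12) = 9.3590
Current forward F = (S − I)·e^(rT) = (400.94 − 9.3590)·e^(0.0356·12/12) = 391.5810 × 1.036241 = 405.7723
Value (long) = (F − K)·e^(−rT) = (405.7723 − 354.83) × 0.965026 = 49.1606
Short position value = −(long value) = -£49.16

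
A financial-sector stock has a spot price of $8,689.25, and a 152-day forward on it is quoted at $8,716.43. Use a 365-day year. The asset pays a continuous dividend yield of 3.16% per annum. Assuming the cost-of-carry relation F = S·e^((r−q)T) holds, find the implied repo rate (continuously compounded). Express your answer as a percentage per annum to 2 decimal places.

From F = S·e^((r−q)T): (r − q) = ln(F/S)/T
ln(8716.43/8689.25) = ln(1.003128) = 0.003123
(r − q) = 0.003123 / (152/365) = 0.007499
r = ln(F/S)/T + q = 0.007499 + 0.0316 = 0.039099
r = 3.91%

3.91%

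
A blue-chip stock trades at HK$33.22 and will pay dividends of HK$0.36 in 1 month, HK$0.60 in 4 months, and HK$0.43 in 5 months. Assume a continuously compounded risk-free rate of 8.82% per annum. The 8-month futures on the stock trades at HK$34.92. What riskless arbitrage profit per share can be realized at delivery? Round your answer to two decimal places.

PV(dividends) I = 0.36·e^(−0.0882·1/12) + 0.60·e^(−0.0882·4/12) + 0.43·e^(−0.0882·5/12) = 1.3545
Fair futures F* = (S − I)·e^(rT) = (33.22 − 1.3545)·e^0.058800 = 31.8655 × 1.060563 = 33.7954
Market HK$34.92 > fair 33.7954: forward overpriced → cash-and-carry (borrow at r, buy the stock and collect the dividends, short the forward).
Profit at T = |F_mkt − F*| = |34.92 − 33.7954| = HK$1.12 per share

HK$1.12 per share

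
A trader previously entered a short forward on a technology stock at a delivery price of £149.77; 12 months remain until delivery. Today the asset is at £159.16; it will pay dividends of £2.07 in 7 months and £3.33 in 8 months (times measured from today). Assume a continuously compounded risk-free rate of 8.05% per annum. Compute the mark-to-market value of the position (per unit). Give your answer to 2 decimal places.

PV(remaining dividends) I = 2.07·e^(−0.0805·7/12) + 3.33·e^(−0.0805·8/12) = 5.1310
Current forward F = (S − I)·e^(rT) = (159.16 − 5.1310)·e^(0.0805·12/12) = 154.0290 × 1.083829 = 166.9411
Value (long) = (F − K)·e^(−rT) = (166.9411 − 149.77) × 0.922655 = 15.8430
Short position value = −(long value) = -£15.84

-£15.84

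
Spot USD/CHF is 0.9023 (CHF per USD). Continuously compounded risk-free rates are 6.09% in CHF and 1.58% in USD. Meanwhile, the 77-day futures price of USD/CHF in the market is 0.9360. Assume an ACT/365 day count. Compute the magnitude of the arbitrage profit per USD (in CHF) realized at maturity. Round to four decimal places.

0.0251 per USD (in CHF)

Fair futures: F* = S·e^(carry·T), with carry = (r_CHF − r_USD) = 0.0609 − 0.0158 = 0.0451
F* = 0.9023 · e^(0.0451 × 77/365) = 0.9023 · e^0.009514 = 0.9023 × 1.009559 = 0.9109
Market 0.9360 > fair 0.9109: forward overpriced → cash-and-carry (buy spot, short the forward).
At maturity, profit = |F_mkt − F*| = |0.9360 − 0.9109| = 0.0251 per USD (in CHF)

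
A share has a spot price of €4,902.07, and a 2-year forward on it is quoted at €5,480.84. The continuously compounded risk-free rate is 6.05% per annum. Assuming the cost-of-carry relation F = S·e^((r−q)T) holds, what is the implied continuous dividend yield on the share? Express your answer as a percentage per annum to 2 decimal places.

0.47%

From F = S·e^((r−q)T): (r − q) = ln(F/S)/T
ln(5480.84/4902.07) = ln(1.118066) = 0.111600
(r − q) = 0.111600 / (2) = 0.055800
q = r − ln(F/S)/T = 0.0605 − 0.055800 = 0.004700
q = 0.47%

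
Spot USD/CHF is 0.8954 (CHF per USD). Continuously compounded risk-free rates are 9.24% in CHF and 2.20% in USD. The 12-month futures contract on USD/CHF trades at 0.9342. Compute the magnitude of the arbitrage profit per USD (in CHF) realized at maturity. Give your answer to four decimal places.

Fair futures: F* = S·e^(carry·T), with carry = (r_CHF − r_USD) = 0.0924 − 0.0220 = 0.0704
F* = 0.8954 · e^(0.0704 × 12/12) = 0.8954 · e^0.070400 = 0.8954 × 1.072937 = 0.9607
Market 0.9342 < fair 0.9607: forward underpriced → reverse cash-and-carry (short spot, go long the forward).
At maturity, profit = |F_mkt − F*| = |0.9342 − 0.9607| = 0.0265 per USD (in CHF)

0.0265 per USD (in CHF)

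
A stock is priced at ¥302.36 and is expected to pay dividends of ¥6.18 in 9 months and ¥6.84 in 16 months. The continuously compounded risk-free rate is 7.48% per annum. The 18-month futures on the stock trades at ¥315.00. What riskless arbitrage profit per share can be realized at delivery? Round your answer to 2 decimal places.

PV(dividends) I = 6.18·e^(−0.0748·9/12) + 6.84·e^(−0.0748·16/12) = 12.0336
Fair futures F* = (S − I)·e^(rT) = (302.36 − 12.0336)·e^0.112200 = 290.3264 × 1.118737 = 324.7989
Market ¥315.00 < fair 324.7989: forward underpriced → reverse cash-and-carry (short the stock, invest proceeds at r, pay the dividends, go long the forward).
Profit at T = |F_mkt − F*| = |315.00 − 324.7989| = ¥9.80 per share

¥9.80 per share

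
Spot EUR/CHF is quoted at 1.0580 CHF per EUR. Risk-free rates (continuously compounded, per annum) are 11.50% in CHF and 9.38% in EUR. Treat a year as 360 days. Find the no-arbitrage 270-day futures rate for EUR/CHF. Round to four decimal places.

F = S·e^((r_CHF − r_EUR)T) = 1.0580 · e^((0.1150 − 0.0938) × 270/360)
= 1.0580 · e^0.015900 = 1.0580 × 1.016027
F = 1.0750 CHF per EUR

1.0750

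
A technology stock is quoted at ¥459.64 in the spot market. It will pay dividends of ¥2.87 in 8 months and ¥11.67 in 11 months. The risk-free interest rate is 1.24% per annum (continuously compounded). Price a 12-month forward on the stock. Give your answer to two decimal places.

¥450.81

PV(dividends) I = 2.87·e^(−0.0124·8/12) + 11.67·e^(−0.0124·11/12)
I = 2.8464 + 11.5381 = 14.3845
F = (S − I)·e^(rT) = (459.64 − 14.3845) · e^(0.0124·12/12)
= 445.2555 · e^0.012400 = 445.2555 × 1.012477 = ¥450.81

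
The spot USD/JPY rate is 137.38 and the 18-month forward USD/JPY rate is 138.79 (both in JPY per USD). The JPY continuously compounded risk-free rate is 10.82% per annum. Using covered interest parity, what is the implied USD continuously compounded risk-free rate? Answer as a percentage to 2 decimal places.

F = S·e^((r_JPY − r_USD)T) ⇒ r_USD = r_JPY − ln(F/S)/T
ln(138.79/137.38) = 0.010211; /(18/12) = 0.006807
r_USD = 0.1082 − 0.006807 = 0.101393
r_USD = 10.14%

10.14%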